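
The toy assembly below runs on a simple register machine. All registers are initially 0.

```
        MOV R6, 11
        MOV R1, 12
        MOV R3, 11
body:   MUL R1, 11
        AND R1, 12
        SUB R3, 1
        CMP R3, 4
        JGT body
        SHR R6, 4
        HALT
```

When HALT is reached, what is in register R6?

0

MOV R6, 11 → R6=11
MOV R1, 12 → R1=12
MOV R3, 11 → R3=11
MUL R1, 11 → R1=12*11=132
AND R1, 12 → R1=132&12=4
SUB R3, 1 → R3=11-1=10
CMP R3, 4  (cmp 10,4)
JGT body: taken
MUL R1, 11 → R1=4*11=44
AND R1, 12 → R1=44&12=12
SUB R3, 1 → R3=10-1=9
CMP R3, 4  (cmp 9,4)
JGT body: taken
MUL R1, 11 → R1=12*11=132
AND R1, 12 → R1=132&12=4
SUB R3, 1 → R3=9-1=8
CMP R3, 4  (cmp 8,4)
JGT body: taken
MUL R1, 11 → R1=4*11=44
AND R1, 12 → R1=44&12=12
SUB R3, 1 → R3=8-1=7
CMP R3, 4  (cmp 7,4)
JGT body: taken
MUL R1, 11 → R1=12*11=132
AND R1, 12 → R1=132&12=4
SUB R3, 1 → R3=7-1=6
CMP R3, 4  (cmp 6,4)
JGT body: taken
MUL R1, 11 → R1=4*11=44
AND R1, 12 → R1=44&12=12
SUB R3, 1 → R3=6-1=5
CMP R3, 4  (cmp 5,4)
JGT body: taken
MUL R1, 11 → R1=12*11=132
AND R1, 12 → R1=132&12=4
SUB R3, 1 → R3=5-1=4
CMP R3, 4  (cmp 4,4)
JGT body: not taken
SHR R6, 4 → R6=11>>4=0
halt.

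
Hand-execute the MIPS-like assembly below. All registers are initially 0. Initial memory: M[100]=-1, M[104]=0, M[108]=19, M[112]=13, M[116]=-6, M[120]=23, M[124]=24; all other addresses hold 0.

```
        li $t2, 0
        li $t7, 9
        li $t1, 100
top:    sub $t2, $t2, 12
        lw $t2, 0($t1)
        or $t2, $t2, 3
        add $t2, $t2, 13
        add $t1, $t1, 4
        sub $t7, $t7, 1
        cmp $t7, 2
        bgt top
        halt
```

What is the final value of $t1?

128

$t2=0
$t7=9
$t1=100
$t2=0-12=-12
$t2=M[100]=-1
$t2=(-1)|3=-1
$t2=(-1)+13=12
$t1=100+4=104
$t7=9-1=8
cmp $t7, 2  (cmp 8,2)
bgt top: taken
$t2=12-12=0
$t2=M[104]=0
$t2=0|3=3
$t2=3+13=16
$t1=104+4=108
$t7=8-1=7
cmp $t7, 2  (cmp 7,2)
bgt top: taken
$t2=16-12=4
$t2=M[108]=19
$t2=19|3=19
$t2=19+13=32
$t1=108+4=112
$t7=7-1=6
cmp $t7, 2  (cmp 6,2)
bgt top: taken
$t2=32-12=20
$t2=M[112]=13
$t2=13|3=15
$t2=15+13=28
$t1=112+4=116
$t7=6-1=5
cmp $t7, 2  (cmp 5,2)
bgt top: taken
$t2=28-12=16
$t2=M[116]=-6
$t2=(-6)|3=-5
$t2=(-5)+13=8
$t1=116+4=120
$t7=5-1=4
cmp $t7, 2  (cmp 4,2)
bgt top: taken
$t2=8-12=-4
$t2=M[120]=23
$t2=23|3=23
$t2=23+13=36
$t1=120+4=124
$t7=4-1=3
cmp $t7, 2  (cmp 3,2)
bgt top: taken
$t2=36-12=24
$t2=M[124]=24
$t2=24|3=27
$t2=27+13=40
$t1=124+4=128
$t7=3-1=2
cmp $t7, 2  (cmp 2,2)
bgt top: not taken
halt.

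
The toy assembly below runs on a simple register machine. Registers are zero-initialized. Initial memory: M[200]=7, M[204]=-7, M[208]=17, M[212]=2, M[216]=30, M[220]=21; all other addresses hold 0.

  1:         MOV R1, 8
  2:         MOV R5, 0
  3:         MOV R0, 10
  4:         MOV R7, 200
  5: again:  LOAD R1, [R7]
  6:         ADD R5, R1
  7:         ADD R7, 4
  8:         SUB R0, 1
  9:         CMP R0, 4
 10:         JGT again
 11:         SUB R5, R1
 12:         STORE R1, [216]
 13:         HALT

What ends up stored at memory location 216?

R1=8
R5=0
R0=10
R7=200
R1=M[200]=7
R5=0+7=7
R7=200+4=204
R0=10-1=9
CMP R0, 4  (cmp 9,4)
JGT again: taken
R1=M[204]=-7
R5=7+(-7)=0
R7=204+4=208
R0=9-1=8
CMP R0, 4  (cmp 8,4)
JGT again: taken
R1=M[208]=17
R5=0+17=17
R7=208+4=212
R0=8-1=7
CMP R0, 4  (cmp 7,4)
JGT again: taken
R1=M[212]=2
R5=17+2=19
R7=212+4=216
R0=7-1=6
CMP R0, 4  (cmp 6,4)
JGT again: taken
R1=M[216]=30
R5=19+30=49
R7=216+4=220
R0=6-1=5
CMP R0, 4  (cmp 5,4)
JGT again: taken
R1=M[220]=21
R5=49+21=70
R7=220+4=224
R0=5-1=4
CMP R0, 4  (cmp 4,4)
JGT again: not taken
R5=70-21=49
STORE R1, [216] → M[216]=21
halt.

21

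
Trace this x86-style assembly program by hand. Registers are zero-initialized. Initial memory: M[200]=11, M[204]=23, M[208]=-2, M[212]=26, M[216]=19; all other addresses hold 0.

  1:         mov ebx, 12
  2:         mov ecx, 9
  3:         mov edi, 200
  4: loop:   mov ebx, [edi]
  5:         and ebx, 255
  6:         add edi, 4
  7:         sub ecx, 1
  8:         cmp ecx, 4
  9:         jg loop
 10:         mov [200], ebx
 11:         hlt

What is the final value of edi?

after mov ebx, 12: ebx=12
after mov ecx, 9: ecx=9
after mov edi, 200: edi=200
after mov ebx, [edi]: ebx=M[200]=11
after and ebx, 255: ebx=11&255=11
after add edi, 4: edi=200+4=204
after sub ecx, 1: ecx=9-1=8
cmp ecx, 4  (cmp 8,4)
jg loop: taken
after mov ebx, [edi]: ebx=M[204]=23
after and ebx, 255: ebx=23&255=23
after add edi, 4: edi=204+4=208
after sub ecx, 1: ecx=8-1=7
cmp ecx, 4  (cmp 7,4)
jg loop: taken
after mov ebx, [edi]: ebx=M[208]=-2
after and ebx, 255: ebx=(-2)&255=254
after add edi, 4: edi=208+4=212
after sub ecx, 1: ecx=7-1=6
cmp ecx, 4  (cmp 6,4)
jg loop: taken
after mov ebx, [edi]: ebx=M[212]=26
after and ebx, 255: ebx=26&255=26
after add edi, 4: edi=212+4=216
after sub ecx, 1: ecx=6-1=5
cmp ecx, 4  (cmp 5,4)
jg loop: taken
after mov ebx, [edi]: ebx=M[216]=19
after and ebx, 255: ebx=19&255=19
after add edi, 4: edi=216+4=220
after sub ecx, 1: ecx=5-1=4
cmp ecx, 4  (cmp 4,4)
jg loop: not taken
mov [200], ebx → M[200]=19
halt.

220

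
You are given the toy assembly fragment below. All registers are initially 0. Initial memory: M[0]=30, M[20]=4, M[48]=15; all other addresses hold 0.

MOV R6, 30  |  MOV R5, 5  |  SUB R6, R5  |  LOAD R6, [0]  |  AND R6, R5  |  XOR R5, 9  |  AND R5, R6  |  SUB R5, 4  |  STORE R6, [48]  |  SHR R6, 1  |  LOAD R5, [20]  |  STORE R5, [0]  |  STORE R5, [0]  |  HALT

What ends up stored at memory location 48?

after MOV R6, 30: R6=30
after MOV R5, 5: R5=5
after SUB R6, R5: R6=30-5=25
after LOAD R6, [0]: R6=M[0]=30
after AND R6, R5: R6=30&5=4
after XOR R5, 9: R5=5^9=12
after AND R5, R6: R5=12&4=4
after SUB R5, 4: R5=4-4=0
STORE R6, [48] → M[48]=4
after SHR R6, 1: R6=4>>1=2
after LOAD R5, [20]: R5=M[20]=4
STORE R5, [0] → M[0]=4
STORE R5, [0] → M[0]=4
halt.

4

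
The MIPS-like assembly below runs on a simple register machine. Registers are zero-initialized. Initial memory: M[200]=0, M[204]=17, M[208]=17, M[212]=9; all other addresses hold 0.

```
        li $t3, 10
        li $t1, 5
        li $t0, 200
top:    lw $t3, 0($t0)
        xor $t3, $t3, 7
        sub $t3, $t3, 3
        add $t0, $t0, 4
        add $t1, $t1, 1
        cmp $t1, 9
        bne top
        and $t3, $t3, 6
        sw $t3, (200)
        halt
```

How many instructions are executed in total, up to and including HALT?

after li $t3, 10: $t3=10
after li $t1, 5: $t1=5
after li $t0, 200: $t0=200
after lw $t3, 0($t0): $t3=M[200]=0
after xor $t3, $t3, 7: $t3=0^7=7
after sub $t3, $t3, 3: $t3=7-3=4
after add $t0, $t0, 4: $t0=200+4=204
after add $t1, $t1, 1: $t1=5+1=6
cmp $t1, 9  (cmp 6,9)
bne top: taken
after lw $t3, 0($t0): $t3=M[204]=17
after xor $t3, $t3, 7: $t3=17^7=22
after sub $t3, $t3, 3: $t3=22-3=19
after add $t0, $t0, 4: $t0=204+4=208
after add $t1, $t1, 1: $t1=6+1=7
cmp $t1, 9  (cmp 7,9)
bne top: taken
after lw $t3, 0($t0): $t3=M[208]=17
after xor $t3, $t3, 7: $t3=17^7=22
after sub $t3, $t3, 3: $t3=22-3=19
after add $t0, $t0, 4: $t0=208+4=212
after add $t1, $t1, 1: $t1=7+1=8
cmp $t1, 9  (cmp 8,9)
bne top: taken
after lw $t3, 0($t0): $t3=M[212]=9
after xor $t3, $t3, 7: $t3=9^7=14
after sub $t3, $t3, 3: $t3=14-3=11
after add $t0, $t0, 4: $t0=212+4=216
after add $t1, $t1, 1: $t1=8+1=9
cmp $t1, 9  (cmp 9,9)
bne top: not taken
after and $t3, $t3, 6: $t3=11&6=2
sw $t3, (200) → M[200]=2
halt.
Total executed instructions: 34.

34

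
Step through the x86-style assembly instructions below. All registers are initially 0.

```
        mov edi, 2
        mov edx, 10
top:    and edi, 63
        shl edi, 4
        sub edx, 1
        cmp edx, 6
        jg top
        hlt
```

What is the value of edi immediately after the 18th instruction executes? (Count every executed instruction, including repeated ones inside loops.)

0

mov edi, 2 → edi=2
mov edx, 10 → edx=10
and edi, 63 → edi=2&63=2
shl edi, 4 → edi=2<<4=32
sub edx, 1 → edx=10-1=9
cmp edx, 6  (cmp 9,6)
jg top: taken
and edi, 63 → edi=32&63=32
shl edi, 4 → edi=32<<4=512
sub edx, 1 → edx=9-1=8
cmp edx, 6  (cmp 8,6)
jg top: taken
and edi, 63 → edi=512&63=0
shl edi, 4 → edi=0<<4=0
sub edx, 1 → edx=8-1=7
cmp edx, 6  (cmp 7,6)
jg top: taken
and edi, 63 → edi=0&63=0
After step 18: edi = 0.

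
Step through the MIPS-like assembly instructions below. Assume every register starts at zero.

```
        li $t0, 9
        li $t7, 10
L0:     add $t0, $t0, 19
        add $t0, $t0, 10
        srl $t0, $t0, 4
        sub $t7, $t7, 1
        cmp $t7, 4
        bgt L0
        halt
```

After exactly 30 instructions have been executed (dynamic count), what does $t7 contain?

5

$t0=9
$t7=10
$t0=9+19=28
$t0=28+10=38
$t0=38>>4=2
$t7=10-1=9
cmp $t7, 4  (cmp 9,4)
bgt L0: taken
$t0=2+19=21
$t0=21+10=31
$t0=31>>4=1
$t7=9-1=8
cmp $t7, 4  (cmp 8,4)
bgt L0: taken
$t0=1+19=20
$t0=20+10=30
$t0=30>>4=1
$t7=8-1=7
cmp $t7, 4  (cmp 7,4)
bgt L0: taken
$t0=1+19=20
$t0=20+10=30
$t0=30>>4=1
$t7=7-1=6
cmp $t7, 4  (cmp 6,4)
bgt L0: taken
$t0=1+19=20
$t0=20+10=30
$t0=30>>4=1
$t7=6-1=5
After step 30: $t7 = 5.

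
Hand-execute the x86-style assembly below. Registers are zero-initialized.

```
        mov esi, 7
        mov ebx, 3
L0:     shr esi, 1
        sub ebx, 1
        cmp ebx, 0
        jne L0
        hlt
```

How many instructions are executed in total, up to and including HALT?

mov esi, 7 → esi=7
mov ebx, 3 → ebx=3
shr esi, 1 → esi=7>>1=3
sub ebx, 1 → ebx=3-1=2
cmp ebx, 0  (cmp 2,0)
jne L0: taken
shr esi, 1 → esi=3>>1=1
sub ebx, 1 → ebx=2-1=1
cmp ebx, 0  (cmp 1,0)
jne L0: taken
shr esi, 1 → esi=1>>1=0
sub ebx, 1 → ebx=1-1=0
cmp ebx, 0  (cmp 0,0)
jne L0: not taken
halt.
Total executed instructions: 15.

15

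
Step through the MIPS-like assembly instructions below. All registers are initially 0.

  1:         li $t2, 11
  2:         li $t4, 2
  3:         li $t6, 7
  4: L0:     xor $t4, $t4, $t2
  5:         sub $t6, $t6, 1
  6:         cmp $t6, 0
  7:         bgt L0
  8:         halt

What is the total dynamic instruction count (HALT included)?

li $t2, 11 → $t2=11
li $t4, 2 → $t4=2
li $t6, 7 → $t6=7
xor $t4, $t4, $t2 → $t4=2^11=9
sub $t6, $t6, 1 → $t6=7-1=6
cmp $t6, 0  (cmp 6,0)
bgt L0: taken
xor $t4, $t4, $t2 → $t4=9^11=2
sub $t6, $t6, 1 → $t6=6-1=5
cmp $t6, 0  (cmp 5,0)
bgt L0: taken
xor $t4, $t4, $t2 → $t4=2^11=9
sub $t6, $t6, 1 → $t6=5-1=4
cmp $t6, 0  (cmp 4,0)
bgt L0: taken
xor $t4, $t4, $t2 → $t4=9^11=2
sub $t6, $t6, 1 → $t6=4-1=3
cmp $t6, 0  (cmp 3,0)
bgt L0: taken
xor $t4, $t4, $t2 → $t4=2^11=9
sub $t6, $t6, 1 → $t6=3-1=2
cmp $t6, 0  (cmp 2,0)
bgt L0: taken
xor $t4, $t4, $t2 → $t4=9^11=2
sub $t6, $t6, 1 → $t6=2-1=1
cmp $t6, 0  (cmp 1,0)
bgt L0: taken
xor $t4, $t4, $t2 → $t4=2^11=9
sub $t6, $t6, 1 → $t6=1-1=0
cmp $t6, 0  (cmp 0,0)
bgt L0: not taken
halt.
Total executed instructions: 32.

32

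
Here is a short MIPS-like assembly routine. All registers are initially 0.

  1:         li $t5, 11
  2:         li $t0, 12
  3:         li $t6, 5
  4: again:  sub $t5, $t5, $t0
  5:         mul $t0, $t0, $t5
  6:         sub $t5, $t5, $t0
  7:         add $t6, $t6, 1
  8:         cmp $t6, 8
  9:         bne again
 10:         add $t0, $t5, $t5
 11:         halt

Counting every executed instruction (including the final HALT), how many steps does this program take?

23

li $t5, 11 → $t5=11
li $t0, 12 → $t0=12
li $t6, 5 → $t6=5
sub $t5, $t5, $t0 → $t5=11-12=-1
mul $t0, $t0, $t5 → $t0=12*(-1)=-12
sub $t5, $t5, $t0 → $t5=(-1)-(-12)=11
add $t6, $t6, 1 → $t6=5+1=6
cmp $t6, 8  (cmp 6,8)
bne again: taken
sub $t5, $t5, $t0 → $t5=11-(-12)=23
mul $t0, $t0, $t5 → $t0=(-12)*23=-276
sub $t5, $t5, $t0 → $t5=23-(-276)=299
add $t6, $t6, 1 → $t6=6+1=7
cmp $t6, 8  (cmp 7,8)
bne again: taken
sub $t5, $t5, $t0 → $t5=299-(-276)=575
mul $t0, $t0, $t5 → $t0=(-276)*575=-158700
sub $t5, $t5, $t0 → $t5=575-(-158700)=159275
add $t6, $t6, 1 → $t6=7+1=8
cmp $t6, 8  (cmp 8,8)
bne again: not taken
add $t0, $t5, $t5 → $t0=159275+159275=318550
halt.
Total executed instructions: 23.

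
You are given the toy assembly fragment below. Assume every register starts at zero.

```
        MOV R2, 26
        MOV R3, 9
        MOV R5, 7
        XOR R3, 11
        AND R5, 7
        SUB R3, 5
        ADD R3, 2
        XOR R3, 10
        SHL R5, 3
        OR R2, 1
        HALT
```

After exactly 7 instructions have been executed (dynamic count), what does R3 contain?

MOV R2, 26 → R2=26
MOV R3, 9 → R3=9
MOV R5, 7 → R5=7
XOR R3, 11 → R3=9^11=2
AND R5, 7 → R5=7&7=7
SUB R3, 5 → R3=2-5=-3
ADD R3, 2 → R3=(-3)+2=-1
After step 7: R3 = -1.

-1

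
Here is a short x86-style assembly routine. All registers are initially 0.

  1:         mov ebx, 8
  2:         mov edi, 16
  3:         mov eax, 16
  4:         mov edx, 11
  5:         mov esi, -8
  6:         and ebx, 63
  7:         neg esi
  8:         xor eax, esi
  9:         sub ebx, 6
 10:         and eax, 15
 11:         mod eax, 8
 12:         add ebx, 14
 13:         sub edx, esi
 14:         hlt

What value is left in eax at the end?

ebx=8
edi=16
eax=16
edx=11
esi=-8
ebx=8&63=8
esi=-(-8)=8
eax=16^8=24
ebx=8-6=2
eax=24&15=8
eax=8%8=0
ebx=2+14=16
edx=11-8=3
halt.

0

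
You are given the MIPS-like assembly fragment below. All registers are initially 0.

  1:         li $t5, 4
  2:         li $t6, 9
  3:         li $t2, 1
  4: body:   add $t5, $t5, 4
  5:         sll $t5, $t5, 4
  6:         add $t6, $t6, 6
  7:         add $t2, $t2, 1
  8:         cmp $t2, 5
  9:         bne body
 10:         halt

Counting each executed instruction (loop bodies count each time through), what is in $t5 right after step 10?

132

li $t5, 4 → $t5=4
li $t6, 9 → $t6=9
li $t2, 1 → $t2=1
add $t5, $t5, 4 → $t5=4+4=8
sll $t5, $t5, 4 → $t5=8<<4=128
add $t6, $t6, 6 → $t6=9+6=15
add $t2, $t2, 1 → $t2=1+1=2
cmp $t2, 5  (cmp 2,5)
bne body: taken
add $t5, $t5, 4 → $t5=128+4=132
After step 10: $t5 = 132.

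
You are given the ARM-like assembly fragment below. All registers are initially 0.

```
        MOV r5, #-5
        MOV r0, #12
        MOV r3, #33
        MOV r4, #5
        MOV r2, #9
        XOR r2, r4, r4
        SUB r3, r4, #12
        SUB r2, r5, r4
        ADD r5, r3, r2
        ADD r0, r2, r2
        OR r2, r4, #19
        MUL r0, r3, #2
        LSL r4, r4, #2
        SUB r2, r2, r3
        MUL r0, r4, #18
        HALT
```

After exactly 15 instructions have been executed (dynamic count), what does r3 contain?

MOV r5, #-5 → r5=-5
MOV r0, #12 → r0=12
MOV r3, #33 → r3=33
MOV r4, #5 → r4=5
MOV r2, #9 → r2=9
XOR r2, r4, r4 → r2=5^5=0
SUB r3, r4, #12 → r3=5-12=-7
SUB r2, r5, r4 → r2=(-5)-5=-10
ADD r5, r3, r2 → r5=(-7)+(-10)=-17
ADD r0, r2, r2 → r0=(-10)+(-10)=-20
OR r2, r4, #19 → r2=5|19=23
MUL r0, r3, #2 → r0=(-7)*2=-14
LSL r4, r4, #2 → r4=5<<2=20
SUB r2, r2, r3 → r2=23-(-7)=30
MUL r0, r4, #18 → r0=20*18=360
After step 15: r3 = -7.

-7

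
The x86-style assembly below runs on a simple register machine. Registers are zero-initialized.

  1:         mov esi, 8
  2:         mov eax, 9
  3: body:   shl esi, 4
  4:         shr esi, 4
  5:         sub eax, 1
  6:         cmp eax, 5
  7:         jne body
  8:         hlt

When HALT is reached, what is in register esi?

8

after mov esi, 8: esi=8
after mov eax, 9: eax=9
after shl esi, 4: esi=8<<4=128
after shr esi, 4: esi=128>>4=8
after sub eax, 1: eax=9-1=8
cmp eax, 5  (cmp 8,5)
jne body: taken
after shl esi, 4: esi=8<<4=128
after shr esi, 4: esi=128>>4=8
after sub eax, 1: eax=8-1=7
cmp eax, 5  (cmp 7,5)
jne body: taken
after shl esi, 4: esi=8<<4=128
after shr esi, 4: esi=128>>4=8
after sub eax, 1: eax=7-1=6
cmp eax, 5  (cmp 6,5)
jne body: taken
after shl esi, 4: esi=8<<4=128
after shr esi, 4: esi=128>>4=8
after sub eax, 1: eax=6-1=5
cmp eax, 5  (cmp 5,5)
jne body: not taken
halt.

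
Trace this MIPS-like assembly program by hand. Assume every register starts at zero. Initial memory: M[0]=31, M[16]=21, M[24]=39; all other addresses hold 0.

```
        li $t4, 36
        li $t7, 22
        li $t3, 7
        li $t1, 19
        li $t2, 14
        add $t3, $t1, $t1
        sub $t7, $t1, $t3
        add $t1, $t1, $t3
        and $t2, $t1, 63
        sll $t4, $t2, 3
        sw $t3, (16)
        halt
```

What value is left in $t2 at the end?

57

$t4=36
$t7=22
$t3=7
$t1=19
$t2=14
$t3=19+19=38
$t7=19-38=-19
$t1=19+38=57
$t2=57&63=57
$t4=57<<3=456
sw $t3, (16) → M[16]=38
halt.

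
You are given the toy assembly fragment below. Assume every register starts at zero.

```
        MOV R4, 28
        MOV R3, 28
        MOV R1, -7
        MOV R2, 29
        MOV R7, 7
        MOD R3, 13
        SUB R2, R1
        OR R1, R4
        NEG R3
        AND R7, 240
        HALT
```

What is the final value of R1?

-3

after MOV R4, 28: R4=28
after MOV R3, 28: R3=28
after MOV R1, -7: R1=-7
after MOV R2, 29: R2=29
after MOV R7, 7: R7=7
after MOD R3, 13: R3=28%13=2
after SUB R2, R1: R2=29-(-7)=36
after OR R1, R4: R1=(-7)|28=-3
after NEG R3: R3=-(2)=-2
after AND R7, 240: R7=7&240=0
halt.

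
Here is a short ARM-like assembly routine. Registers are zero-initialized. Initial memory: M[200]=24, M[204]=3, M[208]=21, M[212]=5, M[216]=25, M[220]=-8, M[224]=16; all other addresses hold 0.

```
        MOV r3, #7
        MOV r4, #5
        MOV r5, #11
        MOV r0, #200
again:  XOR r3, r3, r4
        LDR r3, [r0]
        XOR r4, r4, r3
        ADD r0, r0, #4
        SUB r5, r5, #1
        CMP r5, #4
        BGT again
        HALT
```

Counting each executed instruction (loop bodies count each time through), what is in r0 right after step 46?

after MOV r3, #7: r3=7
after MOV r4, #5: r4=5
after MOV r5, #11: r5=11
after MOV r0, #200: r0=200
after XOR r3, r3, r4: r3=7^5=2
after LDR r3, [r0]: r3=M[200]=24
after XOR r4, r4, r3: r4=5^24=29
after ADD r0, r0, #4: r0=200+4=204
after SUB r5, r5, #1: r5=11-1=10
CMP r5, #4  (cmp 10,4)
BGT again: taken
after XOR r3, r3, r4: r3=24^29=5
after LDR r3, [r0]: r3=M[204]=3
after XOR r4, r4, r3: r4=29^3=30
after ADD r0, r0, #4: r0=204+4=208
after SUB r5, r5, #1: r5=10-1=9
CMP r5, #4  (cmp 9,4)
BGT again: taken
after XOR r3, r3, r4: r3=3^30=29
after LDR r3, [r0]: r3=M[208]=21
after XOR r4, r4, r3: r4=30^21=11
after ADD r0, r0, #4: r0=208+4=212
after SUB r5, r5, #1: r5=9-1=8
CMP r5, #4  (cmp 8,4)
BGT again: taken
after XOR r3, r3, r4: r3=21^11=30
after LDR r3, [r0]: r3=M[212]=5
after XOR r4, r4, r3: r4=11^5=14
after ADD r0, r0, #4: r0=212+4=216
after SUB r5, r5, #1: r5=8-1=7
CMP r5, #4  (cmp 7,4)
BGT again: taken
after XOR r3, r3, r4: r3=5^14=11
after LDR r3, [r0]: r3=M[216]=25
after XOR r4, r4, r3: r4=14^25=23
after ADD r0, r0, #4: r0=216+4=220
after SUB r5, r5, #1: r5=7-1=6
CMP r5, #4  (cmp 6,4)
BGT again: taken
after XOR r3, r3, r4: r3=25^23=14
after LDR r3, [r0]: r3=M[220]=-8
after XOR r4, r4, r3: r4=23^(-8)=-17
after ADD r0, r0, #4: r0=220+4=224
after SUB r5, r5, #1: r5=6-1=5
CMP r5, #4  (cmp 5,4)
BGT again: taken
After step 46: r0 = 224.

224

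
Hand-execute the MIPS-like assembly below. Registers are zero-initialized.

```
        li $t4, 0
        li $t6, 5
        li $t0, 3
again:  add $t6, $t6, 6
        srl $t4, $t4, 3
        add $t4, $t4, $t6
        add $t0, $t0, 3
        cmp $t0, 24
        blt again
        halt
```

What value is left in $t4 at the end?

after li $t4, 0: $t4=0
after li $t6, 5: $t6=5
after li $t0, 3: $t0=3
after add $t6, $t6, 6: $t6=5+6=11
after srl $t4, $t4, 3: $t4=0>>3=0
after add $t4, $t4, $t6: $t4=0+11=11
after add $t0, $t0, 3: $t0=3+3=6
cmp $t0, 24  (cmp 6,24)
blt again: taken
after add $t6, $t6, 6: $t6=11+6=17
after srl $t4, $t4, 3: $t4=11>>3=1
after add $t4, $t4, $t6: $t4=1+17=18
after add $t0, $t0, 3: $t0=6+3=9
cmp $t0, 24  (cmp 9,24)
blt again: taken
after add $t6, $t6, 6: $t6=17+6=23
after srl $t4, $t4, 3: $t4=18>>3=2
after add $t4, $t4, $t6: $t4=2+23=25
after add $t0, $t0, 3: $t0=9+3=12
cmp $t0, 24  (cmp 12,24)
blt again: taken
after add $t6, $t6, 6: $t6=23+6=29
after srl $t4, $t4, 3: $t4=25>>3=3
after add $t4, $t4, $t6: $t4=3+29=32
after add $t0, $t0, 3: $t0=12+3=15
cmp $t0, 24  (cmp 15,24)
blt again: taken
after add $t6, $t6, 6: $t6=29+6=35
after srl $t4, $t4, 3: $t4=32>>3=4
after add $t4, $t4, $t6: $t4=4+35=39
after add $t0, $t0, 3: $t0=15+3=18
cmp $t0, 24  (cmp 18,24)
blt again: taken
after add $t6, $t6, 6: $t6=35+6=41
after srl $t4, $t4, 3: $t4=39>>3=4
after add $t4, $t4, $t6: $t4=4+41=45
after add $t0, $t0, 3: $t0=18+3=21
cmp $t0, 24  (cmp 21,24)
blt again: taken
after add $t6, $t6, 6: $t6=41+6=47
after srl $t4, $t4, 3: $t4=45>>3=5
after add $t4, $t4, $t6: $t4=5+47=52
after add $t0, $t0, 3: $t0=21+3=24
cmp $t0, 24  (cmp 24,24)
blt again: not taken
halt.

52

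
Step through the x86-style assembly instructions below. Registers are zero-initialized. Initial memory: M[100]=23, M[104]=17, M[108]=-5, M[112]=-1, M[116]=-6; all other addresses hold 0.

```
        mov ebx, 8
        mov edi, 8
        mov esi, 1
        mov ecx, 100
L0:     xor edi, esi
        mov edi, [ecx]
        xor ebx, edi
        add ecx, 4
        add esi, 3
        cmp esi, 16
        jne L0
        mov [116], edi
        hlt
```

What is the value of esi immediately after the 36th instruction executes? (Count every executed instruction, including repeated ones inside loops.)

13

after mov ebx, 8: ebx=8
after mov edi, 8: edi=8
after mov esi, 1: esi=1
after mov ecx, 100: ecx=100
after xor edi, esi: edi=8^1=9
after mov edi, [ecx]: edi=M[100]=23
after xor ebx, edi: ebx=8^23=31
after add ecx, 4: ecx=100+4=104
after add esi, 3: esi=1+3=4
cmp esi, 16  (cmp 4,16)
jne L0: taken
after xor edi, esi: edi=23^4=19
after mov edi, [ecx]: edi=M[104]=17
after xor ebx, edi: ebx=31^17=14
after add ecx, 4: ecx=104+4=108
after add esi, 3: esi=4+3=7
cmp esi, 16  (cmp 7,16)
jne L0: taken
after xor edi, esi: edi=17^7=22
after mov edi, [ecx]: edi=M[108]=-5
after xor ebx, edi: ebx=14^(-5)=-11
after add ecx, 4: ecx=108+4=112
after add esi, 3: esi=7+3=10
cmp esi, 16  (cmp 10,16)
jne L0: taken
after xor edi, esi: edi=(-5)^10=-15
after mov edi, [ecx]: edi=M[112]=-1
after xor ebx, edi: ebx=(-11)^(-1)=10
after add ecx, 4: ecx=112+4=116
after add esi, 3: esi=10+3=13
cmp esi, 16  (cmp 13,16)
jne L0: taken
after xor edi, esi: edi=(-1)^13=-14
after mov edi, [ecx]: edi=M[116]=-6
after xor ebx, edi: ebx=10^(-6)=-16
after add ecx, 4: ecx=116+4=120
After step 36: esi = 13.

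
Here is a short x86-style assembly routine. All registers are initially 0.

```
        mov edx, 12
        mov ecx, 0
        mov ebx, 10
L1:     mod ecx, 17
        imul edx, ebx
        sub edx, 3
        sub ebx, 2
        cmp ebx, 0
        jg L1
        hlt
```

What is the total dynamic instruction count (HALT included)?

mov edx, 12 → edx=12
mov ecx, 0 → ecx=0
mov ebx, 10 → ebx=10
mod ecx, 17 → ecx=0%17=0
imul edx, ebx → edx=12*10=120
sub edx, 3 → edx=120-3=117
sub ebx, 2 → ebx=10-2=8
cmp ebx, 0  (cmp 8,0)
jg L1: taken
mod ecx, 17 → ecx=0%17=0
imul edx, ebx → edx=117*8=936
sub edx, 3 → edx=936-3=933
sub ebx, 2 → ebx=8-2=6
cmp ebx, 0  (cmp 6,0)
jg L1: taken
mod ecx, 17 → ecx=0%17=0
imul edx, ebx → edx=933*6=5598
sub edx, 3 → edx=5598-3=5595
sub ebx, 2 → ebx=6-2=4
cmp ebx, 0  (cmp 4,0)
jg L1: taken
mod ecx, 17 → ecx=0%17=0
imul edx, ebx → edx=5595*4=22380
sub edx, 3 → edx=22380-3=22377
sub ebx, 2 → ebx=4-2=2
cmp ebx, 0  (cmp 2,0)
jg L1: taken
mod ecx, 17 → ecx=0%17=0
imul edx, ebx → edx=22377*2=44754
sub edx, 3 → edx=44754-3=44751
sub ebx, 2 → ebx=2-2=0
cmp ebx, 0  (cmp 0,0)
jg L1: not taken
halt.
Total executed instructions: 34.

34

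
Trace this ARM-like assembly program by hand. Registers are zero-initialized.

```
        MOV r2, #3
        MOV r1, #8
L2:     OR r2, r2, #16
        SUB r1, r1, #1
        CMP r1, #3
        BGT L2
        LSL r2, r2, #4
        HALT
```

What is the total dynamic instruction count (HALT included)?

MOV r2, #3 → r2=3
MOV r1, #8 → r1=8
OR r2, r2, #16 → r2=3|16=19
SUB r1, r1, #1 → r1=8-1=7
CMP r1, #3  (cmp 7,3)
BGT L2: taken
OR r2, r2, #16 → r2=19|16=19
SUB r1, r1, #1 → r1=7-1=6
CMP r1, #3  (cmp 6,3)
BGT L2: taken
OR r2, r2, #16 → r2=19|16=19
SUB r1, r1, #1 → r1=6-1=5
CMP r1, #3  (cmp 5,3)
BGT L2: taken
OR r2, r2, #16 → r2=19|16=19
SUB r1, r1, #1 → r1=5-1=4
CMP r1, #3  (cmp 4,3)
BGT L2: taken
OR r2, r2, #16 → r2=19|16=19
SUB r1, r1, #1 → r1=4-1=3
CMP r1, #3  (cmp 3,3)
BGT L2: not taken
LSL r2, r2, #4 → r2=19<<4=304
halt.
Total executed instructions: 24.

24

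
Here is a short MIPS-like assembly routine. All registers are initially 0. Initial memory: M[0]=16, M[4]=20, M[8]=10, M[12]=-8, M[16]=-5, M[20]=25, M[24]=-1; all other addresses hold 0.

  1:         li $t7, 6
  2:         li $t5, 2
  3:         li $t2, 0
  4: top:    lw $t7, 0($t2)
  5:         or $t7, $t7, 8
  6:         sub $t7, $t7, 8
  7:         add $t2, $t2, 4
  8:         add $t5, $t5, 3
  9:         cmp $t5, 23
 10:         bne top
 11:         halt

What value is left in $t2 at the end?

li $t7, 6 → $t7=6
li $t5, 2 → $t5=2
li $t2, 0 → $t2=0
lw $t7, 0($t2) → $t7=M[0]=16
or $t7, $t7, 8 → $t7=16|8=24
sub $t7, $t7, 8 → $t7=24-8=16
add $t2, $t2, 4 → $t2=0+4=4
add $t5, $t5, 3 → $t5=2+3=5
cmp $t5, 23  (cmp 5,23)
bne top: taken
lw $t7, 0($t2) → $t7=M[4]=20
or $t7, $t7, 8 → $t7=20|8=28
sub $t7, $t7, 8 → $t7=28-8=20
add $t2, $t2, 4 → $t2=4+4=8
add $t5, $t5, 3 → $t5=5+3=8
cmp $t5, 23  (cmp 8,23)
bne top: taken
lw $t7, 0($t2) → $t7=M[8]=10
or $t7, $t7, 8 → $t7=10|8=10
sub $t7, $t7, 8 → $t7=10-8=2
add $t2, $t2, 4 → $t2=8+4=12
add $t5, $t5, 3 → $t5=8+3=11
cmp $t5, 23  (cmp 11,23)
bne top: taken
lw $t7, 0($t2) → $t7=M[12]=-8
or $t7, $t7, 8 → $t7=(-8)|8=-8
sub $t7, $t7, 8 → $t7=(-8)-8=-16
add $t2, $t2, 4 → $t2=12+4=16
add $t5, $t5, 3 → $t5=11+3=14
cmp $t5, 23  (cmp 14,23)
bne top: taken
lw $t7, 0($t2) → $t7=M[16]=-5
or $t7, $t7, 8 → $t7=(-5)|8=-5
sub $t7, $t7, 8 → $t7=(-5)-8=-13
add $t2, $t2, 4 → $t2=16+4=20
add $t5, $t5, 3 → $t5=14+3=17
cmp $t5, 23  (cmp 17,23)
bne top: taken
lw $t7, 0($t2) → $t7=M[20]=25
or $t7, $t7, 8 → $t7=25|8=25
sub $t7, $t7, 8 → $t7=25-8=17
add $t2, $t2, 4 → $t2=20+4=24
add $t5, $t5, 3 → $t5=17+3=20
cmp $t5, 23  (cmp 20,23)
bne top: taken
lw $t7, 0($t2) → $t7=M[24]=-1
or $t7, $t7, 8 → $t7=(-1)|8=-1
sub $t7, $t7, 8 → $t7=(-1)-8=-9
add $t2, $t2, 4 → $t2=24+4=28
add $t5, $t5, 3 → $t5=20+3=23
cmp $t5, 23  (cmp 23,23)
bne top: not taken
halt.

28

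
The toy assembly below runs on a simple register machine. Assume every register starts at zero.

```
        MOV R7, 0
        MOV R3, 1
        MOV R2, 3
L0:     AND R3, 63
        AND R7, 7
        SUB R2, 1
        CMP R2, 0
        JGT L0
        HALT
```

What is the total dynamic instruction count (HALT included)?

MOV R7, 0 → R7=0
MOV R3, 1 → R3=1
MOV R2, 3 → R2=3
AND R3, 63 → R3=1&63=1
AND R7, 7 → R7=0&7=0
SUB R2, 1 → R2=3-1=2
CMP R2, 0  (cmp 2,0)
JGT L0: taken
AND R3, 63 → R3=1&63=1
AND R7, 7 → R7=0&7=0
SUB R2, 1 → R2=2-1=1
CMP R2, 0  (cmp 1,0)
JGT L0: taken
AND R3, 63 → R3=1&63=1
AND R7, 7 → R7=0&7=0
SUB R2, 1 → R2=1-1=0
CMP R2, 0  (cmp 0,0)
JGT L0: not taken
halt.
Total executed instructions: 19.

19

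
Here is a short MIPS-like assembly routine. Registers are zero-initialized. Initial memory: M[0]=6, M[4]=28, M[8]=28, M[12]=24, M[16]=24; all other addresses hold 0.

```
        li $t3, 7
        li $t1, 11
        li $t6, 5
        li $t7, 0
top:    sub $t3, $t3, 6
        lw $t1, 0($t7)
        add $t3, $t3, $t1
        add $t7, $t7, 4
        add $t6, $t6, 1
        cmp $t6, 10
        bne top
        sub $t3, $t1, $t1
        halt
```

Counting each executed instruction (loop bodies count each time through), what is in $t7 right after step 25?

12

li $t3, 7 → $t3=7
li $t1, 11 → $t1=11
li $t6, 5 → $t6=5
li $t7, 0 → $t7=0
sub $t3, $t3, 6 → $t3=7-6=1
lw $t1, 0($t7) → $t1=M[0]=6
add $t3, $t3, $t1 → $t3=1+6=7
add $t7, $t7, 4 → $t7=0+4=4
add $t6, $t6, 1 → $t6=5+1=6
cmp $t6, 10  (cmp 6,10)
bne top: taken
sub $t3, $t3, 6 → $t3=7-6=1
lw $t1, 0($t7) → $t1=M[4]=28
add $t3, $t3, $t1 → $t3=1+28=29
add $t7, $t7, 4 → $t7=4+4=8
add $t6, $t6, 1 → $t6=6+1=7
cmp $t6, 10  (cmp 7,10)
bne top: taken
sub $t3, $t3, 6 → $t3=29-6=23
lw $t1, 0($t7) → $t1=M[8]=28
add $t3, $t3, $t1 → $t3=23+28=51
add $t7, $t7, 4 → $t7=8+4=12
add $t6, $t6, 1 → $t6=7+1=8
cmp $t6, 10  (cmp 8,10)
bne top: taken
After step 25: $t7 = 12.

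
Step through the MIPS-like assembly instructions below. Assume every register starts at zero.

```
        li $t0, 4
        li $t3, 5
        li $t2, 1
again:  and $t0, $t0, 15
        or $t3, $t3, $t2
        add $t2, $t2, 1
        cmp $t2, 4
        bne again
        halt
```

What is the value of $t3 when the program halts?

7

after li $t0, 4: $t0=4
after li $t3, 5: $t3=5
after li $t2, 1: $t2=1
after and $t0, $t0, 15: $t0=4&15=4
after or $t3, $t3, $t2: $t3=5|1=5
after add $t2, $t2, 1: $t2=1+1=2
cmp $t2, 4  (cmp 2,4)
bne again: taken
after and $t0, $t0, 15: $t0=4&15=4
after or $t3, $t3, $t2: $t3=5|2=7
after add $t2, $t2, 1: $t2=2+1=3
cmp $t2, 4  (cmp 3,4)
bne again: taken
after and $t0, $t0, 15: $t0=4&15=4
after or $t3, $t3, $t2: $t3=7|3=7
after add $t2, $t2, 1: $t2=3+1=4
cmp $t2, 4  (cmp 4,4)
bne again: not taken
halt.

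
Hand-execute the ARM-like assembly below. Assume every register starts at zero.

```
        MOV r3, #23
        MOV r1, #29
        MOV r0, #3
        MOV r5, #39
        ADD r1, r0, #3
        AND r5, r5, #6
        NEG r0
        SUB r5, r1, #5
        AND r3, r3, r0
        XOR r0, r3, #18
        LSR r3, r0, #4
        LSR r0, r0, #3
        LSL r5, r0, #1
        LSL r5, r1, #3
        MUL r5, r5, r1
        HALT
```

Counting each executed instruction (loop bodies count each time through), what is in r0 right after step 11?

after MOV r3, #23: r3=23
after MOV r1, #29: r1=29
after MOV r0, #3: r0=3
after MOV r5, #39: r5=39
after ADD r1, r0, #3: r1=3+3=6
after AND r5, r5, #6: r5=39&6=6
after NEG r0: r0=-(3)=-3
after SUB r5, r1, #5: r5=6-5=1
after AND r3, r3, r0: r3=23&(-3)=21
after XOR r0, r3, #18: r0=21^18=7
after LSR r3, r0, #4: r3=7>>4=0
After step 11: r0 = 7.

7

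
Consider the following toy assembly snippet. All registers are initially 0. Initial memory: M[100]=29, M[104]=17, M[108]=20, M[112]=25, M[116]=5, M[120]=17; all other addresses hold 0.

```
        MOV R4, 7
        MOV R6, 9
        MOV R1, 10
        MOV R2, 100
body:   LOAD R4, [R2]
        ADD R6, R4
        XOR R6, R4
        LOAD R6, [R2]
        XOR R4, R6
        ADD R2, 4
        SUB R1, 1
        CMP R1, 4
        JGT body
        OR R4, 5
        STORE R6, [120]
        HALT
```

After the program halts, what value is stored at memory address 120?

after MOV R4, 7: R4=7
after MOV R6, 9: R6=9
after MOV R1, 10: R1=10
after MOV R2, 100: R2=100
after LOAD R4, [R2]: R4=M[100]=29
after ADD R6, R4: R6=9+29=38
after XOR R6, R4: R6=38^29=59
after LOAD R6, [R2]: R6=M[100]=29
after XOR R4, R6: R4=29^29=0
after ADD R2, 4: R2=100+4=104
after SUB R1, 1: R1=10-1=9
CMP R1, 4  (cmp 9,4)
JGT body: taken
after LOAD R4, [R2]: R4=M[104]=17
after ADD R6, R4: R6=29+17=46
after XOR R6, R4: R6=46^17=63
after LOAD R6, [R2]: R6=M[104]=17
after XOR R4, R6: R4=17^17=0
after ADD R2, 4: R2=104+4=108
after SUB R1, 1: R1=9-1=8
CMP R1, 4  (cmp 8,4)
JGT body: taken
after LOAD R4, [R2]: R4=M[108]=20
after ADD R6, R4: R6=17+20=37
after XOR R6, R4: R6=37^20=49
after LOAD R6, [R2]: R6=M[108]=20
after XOR R4, R6: R4=20^20=0
after ADD R2, 4: R2=108+4=112
after SUB R1, 1: R1=8-1=7
CMP R1, 4  (cmp 7,4)
JGT body: taken
after LOAD R4, [R2]: R4=M[112]=25
after ADD R6, R4: R6=20+25=45
after XOR R6, R4: R6=45^25=52
after LOAD R6, [R2]: R6=M[112]=25
after XOR R4, R6: R4=25^25=0
after ADD R2, 4: R2=112+4=116
after SUB R1, 1: R1=7-1=6
CMP R1, 4  (cmp 6,4)
JGT body: taken
after LOAD R4, [R2]: R4=M[116]=5
after ADD R6, R4: R6=25+5=30
after XOR R6, R4: R6=30^5=27
after LOAD R6, [R2]: R6=M[116]=5
after XOR R4, R6: R4=5^5=0
after ADD R2, 4: R2=116+4=120
after SUB R1, 1: R1=6-1=5
CMP R1, 4  (cmp 5,4)
JGT body: taken
after LOAD R4, [R2]: R4=M[120]=17
after ADD R6, R4: R6=5+17=22
after XOR R6, R4: R6=22^17=7
after LOAD R6, [R2]: R6=M[120]=17
after XOR R4, R6: R4=17^17=0
after ADD R2, 4: R2=120+4=124
after SUB R1, 1: R1=5-1=4
CMP R1, 4  (cmp 4,4)
JGT body: not taken
after OR R4, 5: R4=0|5=5
STORE R6, [120] → M[120]=17
halt.

17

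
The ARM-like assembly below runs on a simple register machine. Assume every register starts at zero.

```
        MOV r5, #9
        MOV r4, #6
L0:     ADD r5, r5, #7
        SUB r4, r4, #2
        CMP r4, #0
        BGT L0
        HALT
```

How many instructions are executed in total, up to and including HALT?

after MOV r5, #9: r5=9
after MOV r4, #6: r4=6
after ADD r5, r5, #7: r5=9+7=16
after SUB r4, r4, #2: r4=6-2=4
CMP r4, #0  (cmp 4,0)
BGT L0: taken
after ADD r5, r5, #7: r5=16+7=23
after SUB r4, r4, #2: r4=4-2=2
CMP r4, #0  (cmp 2,0)
BGT L0: taken
after ADD r5, r5, #7: r5=23+7=30
after SUB r4, r4, #2: r4=2-2=0
CMP r4, #0  (cmp 0,0)
BGT L0: not taken
halt.
Total executed instructions: 15.

15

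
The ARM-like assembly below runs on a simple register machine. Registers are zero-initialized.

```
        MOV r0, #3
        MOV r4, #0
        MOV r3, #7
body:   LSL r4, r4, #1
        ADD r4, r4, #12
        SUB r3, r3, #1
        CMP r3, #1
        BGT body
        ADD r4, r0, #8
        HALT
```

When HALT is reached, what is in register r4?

11

r0=3
r4=0
r3=7
r4=0<<1=0
r4=0+12=12
r3=7-1=6
CMP r3, #1  (cmp 6,1)
BGT body: taken
r4=12<<1=24
r4=24+12=36
r3=6-1=5
CMP r3, #1  (cmp 5,1)
BGT body: taken
r4=36<<1=72
r4=72+12=84
r3=5-1=4
CMP r3, #1  (cmp 4,1)
BGT body: taken
r4=84<<1=168
r4=168+12=180
r3=4-1=3
CMP r3, #1  (cmp 3,1)
BGT body: taken
r4=180<<1=360
r4=360+12=372
r3=3-1=2
CMP r3, #1  (cmp 2,1)
BGT body: taken
r4=372<<1=744
r4=744+12=756
r3=2-1=1
CMP r3, #1  (cmp 1,1)
BGT body: not taken
r4=3+8=11
halt.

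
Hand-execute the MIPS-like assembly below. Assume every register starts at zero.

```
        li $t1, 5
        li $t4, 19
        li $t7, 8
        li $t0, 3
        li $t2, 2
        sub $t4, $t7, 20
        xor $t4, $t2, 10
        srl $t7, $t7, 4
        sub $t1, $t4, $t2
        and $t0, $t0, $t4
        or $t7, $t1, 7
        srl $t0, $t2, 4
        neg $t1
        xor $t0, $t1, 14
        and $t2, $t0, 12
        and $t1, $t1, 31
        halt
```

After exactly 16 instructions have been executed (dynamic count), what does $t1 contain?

26

li $t1, 5 → $t1=5
li $t4, 19 → $t4=19
li $t7, 8 → $t7=8
li $t0, 3 → $t0=3
li $t2, 2 → $t2=2
sub $t4, $t7, 20 → $t4=8-20=-12
xor $t4, $t2, 10 → $t4=2^10=8
srl $t7, $t7, 4 → $t7=8>>4=0
sub $t1, $t4, $t2 → $t1=8-2=6
and $t0, $t0, $t4 → $t0=3&8=0
or $t7, $t1, 7 → $t7=6|7=7
srl $t0, $t2, 4 → $t0=2>>4=0
neg $t1 → $t1=-(6)=-6
xor $t0, $t1, 14 → $t0=(-6)^14=-12
and $t2, $t0, 12 → $t2=(-12)&12=4
and $t1, $t1, 31 → $t1=(-6)&31=26
After step 16: $t1 = 26.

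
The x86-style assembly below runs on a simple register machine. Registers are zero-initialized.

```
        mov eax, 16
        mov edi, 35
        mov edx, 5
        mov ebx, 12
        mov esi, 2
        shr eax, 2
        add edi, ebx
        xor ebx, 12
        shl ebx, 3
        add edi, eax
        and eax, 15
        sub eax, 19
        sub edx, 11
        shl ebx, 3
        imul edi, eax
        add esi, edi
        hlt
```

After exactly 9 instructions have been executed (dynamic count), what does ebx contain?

0

mov eax, 16 → eax=16
mov edi, 35 → edi=35
mov edx, 5 → edx=5
mov ebx, 12 → ebx=12
mov esi, 2 → esi=2
shr eax, 2 → eax=16>>2=4
add edi, ebx → edi=35+12=47
xor ebx, 12 → ebx=12^12=0
shl ebx, 3 → ebx=0<<3=0
After step 9: ebx = 0.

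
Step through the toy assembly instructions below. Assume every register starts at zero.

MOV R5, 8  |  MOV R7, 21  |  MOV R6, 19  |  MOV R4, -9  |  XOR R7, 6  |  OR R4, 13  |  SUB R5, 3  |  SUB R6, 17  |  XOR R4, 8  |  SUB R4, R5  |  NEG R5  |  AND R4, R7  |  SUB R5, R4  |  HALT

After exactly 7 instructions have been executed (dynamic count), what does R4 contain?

after MOV R5, 8: R5=8
after MOV R7, 21: R7=21
after MOV R6, 19: R6=19
after MOV R4, -9: R4=-9
after XOR R7, 6: R7=21^6=19
after OR R4, 13: R4=(-9)|13=-1
after SUB R5, 3: R5=8-3=5
After step 7: R4 = -1.

-1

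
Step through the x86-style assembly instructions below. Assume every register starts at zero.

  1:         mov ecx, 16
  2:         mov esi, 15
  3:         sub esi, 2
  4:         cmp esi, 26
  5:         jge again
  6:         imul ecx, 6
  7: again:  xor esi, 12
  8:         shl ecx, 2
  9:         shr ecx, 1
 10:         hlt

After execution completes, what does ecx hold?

ecx=16
esi=15
esi=15-2=13
cmp esi, 26  (cmp 13,26)
jge again: not taken
ecx=16*6=96
esi=13^12=1
ecx=96<<2=384
ecx=384>>1=192
halt.

192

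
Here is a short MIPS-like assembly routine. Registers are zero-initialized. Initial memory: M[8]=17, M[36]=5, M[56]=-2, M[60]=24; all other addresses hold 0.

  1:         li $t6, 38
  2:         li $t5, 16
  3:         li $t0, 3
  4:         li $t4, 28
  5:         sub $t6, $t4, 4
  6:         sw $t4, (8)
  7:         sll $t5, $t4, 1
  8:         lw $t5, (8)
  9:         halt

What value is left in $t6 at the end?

24

after li $t6, 38: $t6=38
after li $t5, 16: $t5=16
after li $t0, 3: $t0=3
after li $t4, 28: $t4=28
after sub $t6, $t4, 4: $t6=28-4=24
sw $t4, (8) → M[8]=28
after sll $t5, $t4, 1: $t5=28<<1=56
after lw $t5, (8): $t5=M[8]=28
halt.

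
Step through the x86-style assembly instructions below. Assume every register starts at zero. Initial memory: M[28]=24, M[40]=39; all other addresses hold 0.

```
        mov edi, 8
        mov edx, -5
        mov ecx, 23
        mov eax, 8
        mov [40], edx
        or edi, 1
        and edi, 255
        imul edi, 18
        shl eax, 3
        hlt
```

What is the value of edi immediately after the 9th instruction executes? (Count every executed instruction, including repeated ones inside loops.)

162

edi=8
edx=-5
ecx=23
eax=8
mov [40], edx → M[40]=-5
edi=8|1=9
edi=9&255=9
edi=9*18=162
eax=8<<3=64
After step 9: edi = 162.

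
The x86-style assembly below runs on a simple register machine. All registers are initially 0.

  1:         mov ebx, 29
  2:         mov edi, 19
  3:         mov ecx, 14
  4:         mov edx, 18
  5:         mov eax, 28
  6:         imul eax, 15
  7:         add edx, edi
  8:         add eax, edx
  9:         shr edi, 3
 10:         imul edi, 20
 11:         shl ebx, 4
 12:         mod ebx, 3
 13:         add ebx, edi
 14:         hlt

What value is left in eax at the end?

after mov ebx, 29: ebx=29
after mov edi, 19: edi=19
after mov ecx, 14: ecx=14
after mov edx, 18: edx=18
after mov eax, 28: eax=28
after imul eax, 15: eax=28*15=420
after add edx, edi: edx=18+19=37
after add eax, edx: eax=420+37=457
after shr edi, 3: edi=19>>3=2
after imul edi, 20: edi=2*20=40
after shl ebx, 4: ebx=29<<4=464
after mod ebx, 3: ebx=464%3=2
after add ebx, edi: ebx=2+40=42
halt.

457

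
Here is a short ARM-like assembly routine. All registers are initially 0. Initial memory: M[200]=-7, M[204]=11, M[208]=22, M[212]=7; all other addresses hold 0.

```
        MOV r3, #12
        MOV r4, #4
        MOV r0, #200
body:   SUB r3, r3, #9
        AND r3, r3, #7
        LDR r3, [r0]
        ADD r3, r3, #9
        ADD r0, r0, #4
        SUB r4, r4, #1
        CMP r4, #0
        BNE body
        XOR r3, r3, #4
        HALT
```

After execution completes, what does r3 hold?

after MOV r3, #12: r3=12
after MOV r4, #4: r4=4
after MOV r0, #200: r0=200
after SUB r3, r3, #9: r3=12-9=3
after AND r3, r3, #7: r3=3&7=3
after LDR r3, [r0]: r3=M[200]=-7
after ADD r3, r3, #9: r3=(-7)+9=2
after ADD r0, r0, #4: r0=200+4=204
after SUB r4, r4, #1: r4=4-1=3
CMP r4, #0  (cmp 3,0)
BNE body: taken
after SUB r3, r3, #9: r3=2-9=-7
after AND r3, r3, #7: r3=(-7)&7=1
after LDR r3, [r0]: r3=M[204]=11
after ADD r3, r3, #9: r3=11+9=20
after ADD r0, r0, #4: r0=204+4=208
after SUB r4, r4, #1: r4=3-1=2
CMP r4, #0  (cmp 2,0)
BNE body: taken
after SUB r3, r3, #9: r3=20-9=11
after AND r3, r3, #7: r3=11&7=3
after LDR r3, [r0]: r3=M[208]=22
after ADD r3, r3, #9: r3=22+9=31
after ADD r0, r0, #4: r0=208+4=212
after SUB r4, r4, #1: r4=2-1=1
CMP r4, #0  (cmp 1,0)
BNE body: taken
after SUB r3, r3, #9: r3=31-9=22
after AND r3, r3, #7: r3=22&7=6
after LDR r3, [r0]: r3=M[212]=7
after ADD r3, r3, #9: r3=7+9=16
after ADD r0, r0, #4: r0=212+4=216
after SUB r4, r4, #1: r4=1-1=0
CMP r4, #0  (cmp 0,0)
BNE body: not taken
after XOR r3, r3, #4: r3=16^4=20
halt.

20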